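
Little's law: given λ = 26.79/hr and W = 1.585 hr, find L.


L = λW = 26.79·1.585 = 42.4622

Final: 42.4622


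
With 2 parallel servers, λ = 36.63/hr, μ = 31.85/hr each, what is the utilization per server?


ρ = λ/(cμ) = 36.63/(2·31.85) = 36.63/63.70 = 0.5750

Final: 0.5750


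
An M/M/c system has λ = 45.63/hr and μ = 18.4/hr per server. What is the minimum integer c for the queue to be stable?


Stability requires cμ > λ ⇔ c > λ/μ.
λ/μ = 45.63/18.4 = 2.4799
Minimum integer c = ⌊2.4799⌋ + 1 = 3
Check: 3·18.4 = 55.20 > 45.63, while 2·18.4 = 36.80 ≤ 45.63

Final: 3 servers


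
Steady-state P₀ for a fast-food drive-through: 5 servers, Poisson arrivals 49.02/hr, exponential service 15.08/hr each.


a = λ/μ = 49.02/15.08 = 3.2507; ρ = a/c = 0.6501
Σ_{k=0}^{4} a^k/k! (terms k=0..4) = 1.00000 + 3.25066 + 5.28341 + 5.72486 + 4.65240 = 19.91132
Tail: a^5/(5!(1−ρ)) = 362.96089/(120·0.3499) = 8.64520
P₀ = 1/(19.91132 + 8.64520) = 1/28.55652 = 0.035018

Final: 0.035018


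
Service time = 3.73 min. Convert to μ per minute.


μ = 1/(service time) in consistent units.
1 minute = 1 min, so μ = 1/3.73 = 0.2681 per minute

Final: 0.2681 /min


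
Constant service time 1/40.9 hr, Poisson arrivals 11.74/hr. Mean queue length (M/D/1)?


ρ = 11.74/40.9 = 0.2870
M/D/1: Lq = ρ²/(2(1−ρ)) = 0.08239/(2·0.7130) = 0.05778

Final: 0.05778


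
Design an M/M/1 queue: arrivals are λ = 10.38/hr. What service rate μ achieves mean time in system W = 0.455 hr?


W = 1/(μ−λ) ⇒ μ − λ = 1/W = 1/0.455 = 2.1978
μ = λ + 1/W = 10.38 + 2.1978 = 12.5778 per hr

Final: 12.5778 /hr


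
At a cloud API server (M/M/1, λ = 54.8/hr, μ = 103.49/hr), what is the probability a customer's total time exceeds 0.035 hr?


W ~ Exponential(μ−λ) for M/M/1.
μ − λ = 103.49 − 54.8 = 48.6900
P(W > t) = e^{−(μ−λ)t} = e^{−1.7042} = 0.181927

Final: 0.181927


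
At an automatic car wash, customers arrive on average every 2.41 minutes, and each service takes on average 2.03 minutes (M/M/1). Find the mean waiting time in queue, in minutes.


λ = 60/2.41 = 24.8963 /hr
μ = 60/2.03 = 29.5567 /hr
ρ = λ/μ = 24.8963/29.5567 = 0.8423
Wq = ρ/(μ−λ) = 0.8423/(29.5567−24.8963) = 0.18074 hr
In minutes: 0.18074·60 = 10.844 min

Final: 10.844 min


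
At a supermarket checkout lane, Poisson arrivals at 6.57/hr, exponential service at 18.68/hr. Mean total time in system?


W = 1/(μ−λ) = 1/(18.68 − 6.57) = 1/12.11 = 0.08258 hr

Final: 0.08258 hr


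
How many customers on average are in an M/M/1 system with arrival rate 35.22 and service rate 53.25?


ρ = λ/μ = 35.22/53.25 = 0.6614
L = ρ/(1−ρ) = 0.6614/(1 − 0.6614) = 0.6614/0.3386 = 1.9534

Final: 1.9534


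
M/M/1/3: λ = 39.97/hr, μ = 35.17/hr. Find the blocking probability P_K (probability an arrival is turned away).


ρ = λ/μ = 39.97/35.17 = 1.1365
P_K = (1−ρ)ρ^K/(1−ρ^(K+1)) = (-0.1365·1.467862)/(1 − 1.668196)
= -0.200334/-0.668196 = 0.299813

Final: 0.299813


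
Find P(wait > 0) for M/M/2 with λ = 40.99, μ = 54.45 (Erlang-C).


a = λ/μ = 0.7528; ρ = a/2 = 0.3764
P₀ = 0.453066 (from M/M/c formula)
C(c,a) = [a^c/(c!(1−ρ))]·P₀ = [0.56671/(2·0.6236)]·0.453066
= 0.45439·0.453066 = 0.205866

Final: 0.205866


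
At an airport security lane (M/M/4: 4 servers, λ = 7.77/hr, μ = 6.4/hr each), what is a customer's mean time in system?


a = 1.2141; ρ = 0.3035; P₀ = 0.295924
Lq = P₀·a^c·ρ/(c!(1−ρ)²) = 0.01676
Wq = Lq/λ = 0.01676/7.77 = 0.002157 hr
W = Wq + 1/μ = 0.002157 + 0.15625 = 0.15841 hr

Final: 0.15841 hr


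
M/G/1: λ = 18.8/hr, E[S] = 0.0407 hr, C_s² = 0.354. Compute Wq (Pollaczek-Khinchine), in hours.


ρ = λ·E[S] = 18.8·0.0407 = 0.7652
E[S²] = E[S]²(1+C_s²) = 0.0407²·(1+0.354) = 0.002243
Wq = λ·E[S²]/(2(1−ρ)) = 18.8·0.002243/(2·0.2348) = 0.08978 hr

Final: 0.08978 hr


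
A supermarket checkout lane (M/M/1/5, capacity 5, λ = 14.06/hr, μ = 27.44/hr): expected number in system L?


ρ = 14.06/27.44 = 0.5124
L = ρ[1 − (K+1)ρ^K + Kρ^(K+1)] / [(1−ρ)(1−ρ^(K+1))]
Numerator: 0.5124·(1 − 6·0.035319 + 5·0.018097) = 0.450172
Denominator: (0.4876)·(0.981903) = 0.478785
L = 0.450172/0.478785 = 0.9402

Final: 0.9402


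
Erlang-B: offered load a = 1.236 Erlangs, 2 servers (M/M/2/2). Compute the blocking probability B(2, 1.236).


B(c,a) = (a^c/c!) / Σ_{k=0}^{c} a^k/k!
a^2/2! = 0.763848
Σ terms (k=0..2): 1.00000 + 1.23600 + 0.76385 = 2.999848
B = 0.763848/2.999848 = 0.254629

Final: 0.254629


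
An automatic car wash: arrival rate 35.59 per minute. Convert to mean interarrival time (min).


Mean interarrival time = 1/λ = 1/35.59 minute = 0.02810 minute
In minutes: 0.02810 × 1 = 0.02810 min

Final: 0.02810 min


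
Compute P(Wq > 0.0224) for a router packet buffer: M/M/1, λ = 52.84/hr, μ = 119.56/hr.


ρ = 52.84/119.56 = 0.4420
P(Wq > t) = ρ·e^{−(μ−λ)t} = 0.4420·e^{−1.4945}
= 0.4420·0.224354 = 0.099154

Final: 0.099154


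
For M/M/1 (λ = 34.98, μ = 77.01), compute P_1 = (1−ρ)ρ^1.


ρ = 34.98/77.01 = 0.4542
P_n = (1−ρ)·ρ^n = (1 − 0.4542)·0.4542^1 = 0.5458·0.454227 = 0.247905

Final: 0.247905


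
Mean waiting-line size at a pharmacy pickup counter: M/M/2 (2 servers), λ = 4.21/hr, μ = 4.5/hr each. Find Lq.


a = λ/μ = 0.9356; ρ = a/2 = 0.4678
P₀ = 0.362604
Lq = P₀·a^c·ρ / (c!·(1−ρ)²) = 0.362604·0.87526·0.4678/(2·0.28326)
= 0.26206

Final: 0.26206


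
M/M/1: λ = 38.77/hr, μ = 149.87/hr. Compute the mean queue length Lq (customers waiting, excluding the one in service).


ρ = 38.77/149.87 = 0.2587
Lq = ρ²/(1−ρ) = 0.06692/0.7413 = 0.09027

Final: 0.09027


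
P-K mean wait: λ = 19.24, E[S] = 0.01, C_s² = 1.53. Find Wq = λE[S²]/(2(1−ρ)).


ρ = λ·E[S] = 19.24·0.01 = 0.1924
E[S²] = E[S]²(1+C_s²) = 0.01²·(1+1.53) = 0.0002530
Wq = λ·E[S²]/(2(1−ρ)) = 19.24·0.0002530/(2·0.8076) = 0.003014 hr

Final: 0.003014 hr


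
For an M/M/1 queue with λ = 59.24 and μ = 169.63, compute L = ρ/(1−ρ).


ρ = λ/μ = 59.24/169.63 = 0.3492
L = ρ/(1−ρ) = 0.3492/(1 − 0.3492) = 0.3492/0.6508 = 0.5366

Final: 0.5366


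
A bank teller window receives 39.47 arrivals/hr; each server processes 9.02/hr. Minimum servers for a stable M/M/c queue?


Stability requires cμ > λ ⇔ c > λ/μ.
λ/μ = 39.47/9.02 = 4.3758
Minimum integer c = ⌊4.3758⌋ + 1 = 5
Check: 5·9.02 = 45.10 > 39.47, while 4·9.02 = 36.08 ≤ 39.47

Final: 5 servers


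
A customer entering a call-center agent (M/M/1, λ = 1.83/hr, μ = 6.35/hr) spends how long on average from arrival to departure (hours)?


W = 1/(μ−λ) = 1/(6.35 − 1.83) = 1/4.52 = 0.2212 hr

Final: 0.2212 hr


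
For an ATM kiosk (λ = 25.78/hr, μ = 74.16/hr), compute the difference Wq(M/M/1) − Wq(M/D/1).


ρ = 25.78/74.16 = 0.3476
Wq(M/M/1) = ρ/(μ−λ) = 0.3476/48.38 = 0.007185 hr
Wq(M/D/1) = ρ/(2(μ−λ)) = 0.003593 hr
Savings = 0.007185 − 0.003593 = 0.003593 hr

Final: 0.003593 hr


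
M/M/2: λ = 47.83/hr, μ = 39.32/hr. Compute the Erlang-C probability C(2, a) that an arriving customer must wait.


a = λ/μ = 1.2164; ρ = a/2 = 0.6082
P₀ = 0.243615 (from M/M/c formula)
C(c,a) = [a^c/(c!(1−ρ))]·P₀ = [1.47970/(2·0.3918)]·0.243615
= 1.88841·0.243615 = 0.460044

Final: 0.460044


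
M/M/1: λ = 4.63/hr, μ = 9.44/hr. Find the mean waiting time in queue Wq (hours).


ρ = 4.63/9.44 = 0.4905
Wq = ρ/(μ−λ) = 0.4905/(9.44 − 4.63) = 0.4905/4.81 = 0.1020 hr

Final: 0.1020 hr


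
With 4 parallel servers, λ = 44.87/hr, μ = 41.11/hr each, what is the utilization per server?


ρ = λ/(cμ) = 44.87/(4·41.11) = 44.87/164.44 = 0.2729

Final: 0.2729


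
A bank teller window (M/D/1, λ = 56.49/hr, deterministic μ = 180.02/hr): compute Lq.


ρ = 56.49/180.02 = 0.3138
M/D/1: Lq = ρ²/(2(1−ρ)) = 0.09847/(2·0.6862) = 0.07175

Final: 0.07175


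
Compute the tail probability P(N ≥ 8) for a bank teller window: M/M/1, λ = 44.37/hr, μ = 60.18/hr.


ρ = 44.37/60.18 = 0.7373
P(N ≥ n) = ρ^n = 0.7373^8 = 0.087317

Final: 0.087317


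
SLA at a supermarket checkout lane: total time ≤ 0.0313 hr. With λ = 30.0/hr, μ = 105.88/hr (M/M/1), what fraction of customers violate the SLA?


W ~ Exponential(μ−λ) for M/M/1.
μ − λ = 105.88 − 30.0 = 75.8800
P(W > t) = e^{−(μ−λ)t} = e^{−2.3750} = 0.093010

Final: 0.093010


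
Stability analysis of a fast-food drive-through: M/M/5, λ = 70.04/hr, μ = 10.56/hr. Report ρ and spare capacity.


Total capacity cμ = 5·10.56 = 52.80/hr
ρ = λ/(cμ) = 70.04/52.80 = 1.3265
Stable ⇔ ρ < 1: NO
Spare capacity = cμ − λ = 52.80 − 70.04 = -17.24/hr

Final: ρ = 1.3265; unstable; margin = -17.24/hr


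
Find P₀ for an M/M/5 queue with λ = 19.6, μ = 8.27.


a = λ/μ = 19.6/8.27 = 2.3700; ρ = a/c = 0.4740
Σ_{k=0}^{4} a^k/k! (terms k=0..4) = 1.00000 + 2.37001 + 2.80848 + 2.21871 + 1.31459 = 9.71179
Tail: a^5/(5!(1−ρ)) = 74.77438/(120·0.5260) = 1.18464
P₀ = 1/(9.71179 + 1.18464) = 1/10.89644 = 0.091773

Final: 0.091773


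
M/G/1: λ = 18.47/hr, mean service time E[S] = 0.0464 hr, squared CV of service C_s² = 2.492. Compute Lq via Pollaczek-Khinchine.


ρ = λ·E[S] = 18.47·0.0464 = 0.8570
Lq = ρ²(1+C_s²)/(2(1−ρ)) = 0.7345·(1+2.492)/(2·0.1430)
= 0.7345·3.4920/0.2860 = 8.96814

Final: 8.96814


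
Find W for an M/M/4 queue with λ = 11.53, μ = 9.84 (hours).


a = 1.1717; ρ = 0.2929; P₀ = 0.308884
Lq = P₀·a^c·ρ/(c!(1−ρ)²) = 0.01422
Wq = Lq/λ = 0.01422/11.53 = 0.001233 hr
W = Wq + 1/μ = 0.001233 + 0.10163 = 0.10286 hr

Final: 0.10286 hr


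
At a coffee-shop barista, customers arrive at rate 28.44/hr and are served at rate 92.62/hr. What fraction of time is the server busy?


ρ = λ/μ = 28.44/92.62 = 0.3071

Final: 0.3071


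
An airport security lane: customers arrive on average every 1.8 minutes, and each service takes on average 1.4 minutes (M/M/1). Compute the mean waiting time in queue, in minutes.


λ = 60/1.8 = 33.3333 /hr
μ = 60/1.4 = 42.8571 /hr
ρ = λ/μ = 33.3333/42.8571 = 0.7778
Wq = ρ/(μ−λ) = 0.7778/(42.8571−33.3333) = 0.08167 hr
In minutes: 0.08167·60 = 4.900 min

Final: 4.900 min


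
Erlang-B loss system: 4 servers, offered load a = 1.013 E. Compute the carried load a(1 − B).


B(4,1.013) = 0.015994 (Erlang-B)
Carried load = a(1 − B) = 1.013·(1 − 0.015994) = 1.013·0.984006 = 0.9968 E

Final: 0.9968 Erlangs


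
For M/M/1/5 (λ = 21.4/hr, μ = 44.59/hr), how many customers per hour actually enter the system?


ρ = 0.4799; P_K = (1−ρ)ρ^5/(1−ρ^6) = 0.013406
λ_eff = λ(1 − P_K) = 21.4·(1 − 0.013406) = 21.4·0.986594 = 21.1131 /hr

Final: 21.1131 /hr


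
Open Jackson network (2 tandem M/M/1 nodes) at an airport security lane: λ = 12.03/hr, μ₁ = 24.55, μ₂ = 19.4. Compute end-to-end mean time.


Each node sees arrival rate λ = 12.03/hr (tandem ⇒ throughput preserved).
W₁ = 1/(μ₁−λ) = 1/(24.55−12.03) = 0.07987 hr
W₂ = 1/(μ₂−λ) = 1/(19.4−12.03) = 0.13569 hr
W_total = W₁ + W₂ = 0.07987 + 0.13569 = 0.21556 hr

Final: 0.21556 hr


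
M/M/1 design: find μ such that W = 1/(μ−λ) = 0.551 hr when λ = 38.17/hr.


W = 1/(μ−λ) ⇒ μ − λ = 1/W = 1/0.551 = 1.8149
μ = λ + 1/W = 38.17 + 1.8149 = 39.9849 per hr

Final: 39.9849 /hr


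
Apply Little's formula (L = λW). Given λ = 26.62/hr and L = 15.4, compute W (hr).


W = L/λ = 15.4/26.62 = 0.5785 hr

Final: 0.5785 hr


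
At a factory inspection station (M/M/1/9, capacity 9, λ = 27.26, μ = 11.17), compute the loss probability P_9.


ρ = λ/μ = 27.26/11.17 = 2.4405
P_K = (1−ρ)ρ^K/(1−ρ^(K+1)) = (-1.4405·3070.818197)/(1 − 7494.225966)
= -4423.407770/-7493.225966 = 0.590321

Final: 0.590321


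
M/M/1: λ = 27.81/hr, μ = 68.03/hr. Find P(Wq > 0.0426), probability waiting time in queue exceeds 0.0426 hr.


ρ = 27.81/68.03 = 0.4088
P(Wq > t) = ρ·e^{−(μ−λ)t} = 0.4088·e^{−1.7134}
= 0.4088·0.180257 = 0.073687

Final: 0.073687


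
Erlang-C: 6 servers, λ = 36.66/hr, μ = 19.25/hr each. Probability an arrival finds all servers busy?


a = λ/μ = 1.9044; ρ = a/6 = 0.3174
P₀ = 0.148746 (from M/M/c formula)
C(c,a) = [a^c/(c!(1−ρ))]·P₀ = [47.70571/(720·0.6826)]·0.148746
= 0.09707·0.148746 = 0.014438

Final: 0.014438


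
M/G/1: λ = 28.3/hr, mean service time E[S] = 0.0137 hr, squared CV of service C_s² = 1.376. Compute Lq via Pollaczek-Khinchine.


ρ = λ·E[S] = 28.3·0.0137 = 0.3877
Lq = ρ²(1+C_s²)/(2(1−ρ)) = 0.1503·(1+1.376)/(2·0.6123)
= 0.1503·2.3760/1.2246 = 0.29166

Final: 0.29166


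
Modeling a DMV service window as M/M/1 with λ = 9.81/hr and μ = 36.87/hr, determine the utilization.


ρ = λ/μ = 9.81/36.87 = 0.2661

Final: 0.2661


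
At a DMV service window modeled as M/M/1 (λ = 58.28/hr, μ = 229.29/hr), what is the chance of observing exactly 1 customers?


ρ = 58.28/229.29 = 0.2542
P_n = (1−ρ)·ρ^n = (1 − 0.2542)·0.2542^1 = 0.7458·0.254176 = 0.189571

Final: 0.189571


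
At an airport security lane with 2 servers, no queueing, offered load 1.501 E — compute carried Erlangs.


B(2,1.501) = 0.310545 (Erlang-B)
Carried load = a(1 − B) = 1.501·(1 − 0.310545) = 1.501·0.689455 = 1.0349 E

Final: 1.0349 Erlangs


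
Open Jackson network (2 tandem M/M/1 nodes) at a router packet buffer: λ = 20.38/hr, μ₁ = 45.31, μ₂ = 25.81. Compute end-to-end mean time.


Each node sees arrival rate λ = 20.38/hr (tandem ⇒ throughput preserved).
W₁ = 1/(μ₁−λ) = 1/(45.31−20.38) = 0.04011 hr
W₂ = 1/(μ₂−λ) = 1/(25.81−20.38) = 0.18416 hr
W_total = W₁ + W₂ = 0.04011 + 0.18416 = 0.22427 hr

Final: 0.22427 hr


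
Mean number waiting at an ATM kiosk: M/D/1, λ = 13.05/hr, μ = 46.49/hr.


ρ = 13.05/46.49 = 0.2807
M/D/1: Lq = ρ²/(2(1−ρ)) = 0.07880/(2·0.7193) = 0.05477

Final: 0.05477


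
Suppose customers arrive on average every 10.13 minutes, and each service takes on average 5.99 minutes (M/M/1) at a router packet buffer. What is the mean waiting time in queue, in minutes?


λ = 60/10.13 = 5.9230 /hr
μ = 60/5.99 = 10.0167 /hr
ρ = λ/μ = 5.9230/10.0167 = 0.5913
Wq = ρ/(μ−λ) = 0.5913/(10.0167−5.9230) = 0.14444 hr
In minutes: 0.14444·60 = 8.667 min

Final: 8.667 min


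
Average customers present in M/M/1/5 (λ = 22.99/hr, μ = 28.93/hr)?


ρ = 22.99/28.93 = 0.7947
L = ρ[1 − (K+1)ρ^K + Kρ^(K+1)] / [(1−ρ)(1−ρ^(K+1))]
Numerator: 0.7947·(1 − 6·0.316922 + 5·0.251851) = 0.284272
Denominator: (0.2053)·(0.748149) = 0.153612
L = 0.284272/0.153612 = 1.8506

Final: 1.8506


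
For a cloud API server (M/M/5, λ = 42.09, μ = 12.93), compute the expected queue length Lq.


a = λ/μ = 3.2552; ρ = a/5 = 0.6510
P₀ = 0.034831
Lq = P₀·a^c·ρ / (c!·(1−ρ)²) = 0.034831·365.51231·0.6510/(120·0.12177)
= 0.56723

Final: 0.56723


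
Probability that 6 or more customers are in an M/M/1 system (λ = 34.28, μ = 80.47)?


ρ = 34.28/80.47 = 0.4260
P(N ≥ n) = ρ^n = 0.4260^6 = 0.005976

Final: 0.005976


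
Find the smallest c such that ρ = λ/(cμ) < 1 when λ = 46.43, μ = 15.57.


Stability requires cμ > λ ⇔ c > λ/μ.
λ/μ = 46.43/15.57 = 2.9820
Minimum integer c = ⌊2.9820⌋ + 1 = 3
Check: 3·15.57 = 46.71 > 46.43, while 2·15.57 = 31.14 ≤ 46.43

Final: 3 servers


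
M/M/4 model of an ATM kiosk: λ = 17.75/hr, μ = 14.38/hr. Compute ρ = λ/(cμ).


ρ = λ/(cμ) = 17.75/(4·14.38) = 17.75/57.52 = 0.3086

Final: 0.3086


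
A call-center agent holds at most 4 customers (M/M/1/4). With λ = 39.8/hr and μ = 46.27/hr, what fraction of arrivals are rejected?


ρ = λ/μ = 39.8/46.27 = 0.8602
P_K = (1−ρ)ρ^K/(1−ρ^(K+1)) = (0.1398·0.547437)/(1 − 0.470888)
= 0.076549/0.529112 = 0.144674

Final: 0.144674


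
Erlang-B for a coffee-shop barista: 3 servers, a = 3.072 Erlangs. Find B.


B(c,a) = (a^c/c!) / Σ_{k=0}^{c} a^k/k!
a^3/3! = 4.831838
Σ terms (k=0..3): 1.00000 + 3.07200 + 4.71859 + 4.83184 = 13.622430
B = 4.831838/13.622430 = 0.354697

Final: 0.354697


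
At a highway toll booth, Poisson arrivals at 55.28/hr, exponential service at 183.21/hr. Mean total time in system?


W = 1/(μ−λ) = 1/(183.21 − 55.28) = 1/127.93 = 0.007817 hr

Final: 0.007817 hr


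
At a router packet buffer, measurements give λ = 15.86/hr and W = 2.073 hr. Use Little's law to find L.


L = λW = 15.86·2.073 = 32.8778

Final: 32.8778


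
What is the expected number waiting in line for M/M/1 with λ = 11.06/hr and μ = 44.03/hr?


ρ = 11.06/44.03 = 0.2512
Lq = ρ²/(1−ρ) = 0.06310/0.7488 = 0.08426

Final: 0.08426


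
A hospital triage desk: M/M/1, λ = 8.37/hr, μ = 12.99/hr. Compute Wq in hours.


ρ = 8.37/12.99 = 0.6443
Wq = ρ/(μ−λ) = 0.6443/(12.99 − 8.37) = 0.6443/4.62 = 0.1395 hr

Final: 0.1395 hr


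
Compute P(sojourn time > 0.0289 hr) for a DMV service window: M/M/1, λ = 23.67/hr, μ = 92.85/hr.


W ~ Exponential(μ−λ) for M/M/1.
μ − λ = 92.85 − 23.67 = 69.1800
P(W > t) = e^{−(μ−λ)t} = e^{−1.9993} = 0.135430

Final: 0.135430


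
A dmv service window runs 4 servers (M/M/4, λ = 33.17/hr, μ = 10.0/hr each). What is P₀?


a = λ/μ = 33.17/10.0 = 3.3170; ρ = a/c = 0.8293
Σ_{k=0}^{3} a^k/k! (terms k=0..3) = 1.00000 + 3.31700 + 5.50124 + 6.08254 = 15.90079
Tail: a^4/(4!(1−ρ)) = 121.05476/(24·0.1707) = 29.53996
P₀ = 1/(15.90079 + 29.53996) = 1/45.44075 = 0.022007

Final: 0.022007


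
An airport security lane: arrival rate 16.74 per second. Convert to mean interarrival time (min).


Mean interarrival time = 1/λ = 1/16.74 second = 0.05974 second
In minutes: 0.05974 × 0.0166667 = 0.0009956 min

Final: 0.0009956 min


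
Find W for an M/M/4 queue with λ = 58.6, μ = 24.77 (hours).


a = 2.3658; ρ = 0.5914; P₀ = 0.086463
Lq = P₀·a^c·ρ/(c!(1−ρ)²) = 0.39986
Wq = Lq/λ = 0.39986/58.6 = 0.006824 hr
W = Wq + 1/μ = 0.006824 + 0.04037 = 0.04719 hr

Final: 0.04719 hr


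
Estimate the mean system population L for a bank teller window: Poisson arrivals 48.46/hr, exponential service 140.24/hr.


ρ = λ/μ = 48.46/140.24 = 0.3456
L = ρ/(1−ρ) = 0.3456/(1 − 0.3456) = 0.3456/0.6544 = 0.5280

Final: 0.5280


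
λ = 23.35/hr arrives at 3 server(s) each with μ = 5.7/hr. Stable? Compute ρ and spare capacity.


Total capacity cμ = 3·5.7 = 17.10/hr
ρ = λ/(cμ) = 23.35/17.10 = 1.3655
Stable ⇔ ρ < 1: NO
Spare capacity = cμ − λ = 17.10 − 23.35 = -6.25/hr

Final: ρ = 1.3655; unstable; margin = -6.25/hr


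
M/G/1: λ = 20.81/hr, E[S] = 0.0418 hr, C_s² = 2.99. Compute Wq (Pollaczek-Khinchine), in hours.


ρ = λ·E[S] = 20.81·0.0418 = 0.8699
E[S²] = E[S]²(1+C_s²) = 0.0418²·(1+2.99) = 0.006971
Wq = λ·E[S²]/(2(1−ρ)) = 20.81·0.006971/(2·0.1301) = 0.55738 hr

Final: 0.55738 hr


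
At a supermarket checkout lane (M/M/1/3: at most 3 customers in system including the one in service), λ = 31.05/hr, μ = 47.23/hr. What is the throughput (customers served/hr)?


ρ = 0.6574; P_K = (1−ρ)ρ^3/(1−ρ^4) = 0.119700
λ_eff = λ(1 − P_K) = 31.05·(1 − 0.119700) = 31.05·0.880300 = 27.3333 /hr

Final: 27.3333 /hr


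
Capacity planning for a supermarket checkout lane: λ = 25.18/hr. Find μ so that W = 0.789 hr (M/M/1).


W = 1/(μ−λ) ⇒ μ − λ = 1/W = 1/0.789 = 1.2674
μ = λ + 1/W = 25.18 + 1.2674 = 26.4474 per hr

Final: 26.4474 /hr


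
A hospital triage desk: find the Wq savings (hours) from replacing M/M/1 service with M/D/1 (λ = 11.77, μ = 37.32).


ρ = 11.77/37.32 = 0.3154
Wq(M/M/1) = ρ/(μ−λ) = 0.3154/25.55 = 0.01234 hr
Wq(M/D/1) = ρ/(2(μ−λ)) = 0.006172 hr
Savings = 0.01234 − 0.006172 = 0.006172 hr

Final: 0.006172 hr


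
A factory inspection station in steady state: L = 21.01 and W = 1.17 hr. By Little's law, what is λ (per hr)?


λ = L/W = 21.01/1.17 = 17.9573 /hr

Final: 17.9573 /hr


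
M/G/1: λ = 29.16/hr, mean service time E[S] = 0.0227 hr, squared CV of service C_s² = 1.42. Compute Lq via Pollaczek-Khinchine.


ρ = λ·E[S] = 29.16·0.0227 = 0.6619
Lq = ρ²(1+C_s²)/(2(1−ρ)) = 0.4382·(1+1.42)/(2·0.3381)
= 0.4382·2.4200/0.6761 = 1.56822

Final: 1.56822


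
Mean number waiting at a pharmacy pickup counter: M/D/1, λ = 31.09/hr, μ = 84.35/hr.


ρ = 31.09/84.35 = 0.3686
M/D/1: Lq = ρ²/(2(1−ρ)) = 0.1359/(2·0.6314) = 0.10758

Final: 0.10758


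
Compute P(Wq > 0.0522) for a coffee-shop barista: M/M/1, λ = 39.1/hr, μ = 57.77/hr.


ρ = 39.1/57.77 = 0.6768
P(Wq > t) = ρ·e^{−(μ−λ)t} = 0.6768·e^{−0.9746}
= 0.6768·0.377353 = 0.255401

Final: 0.255401


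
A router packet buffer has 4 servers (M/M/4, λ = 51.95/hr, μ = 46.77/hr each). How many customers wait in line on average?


a = λ/μ = 1.1108; ρ = a/4 = 0.2777
P₀ = 0.328531
Lq = P₀·a^c·ρ / (c!·(1−ρ)²) = 0.328531·1.52220·0.2777/(24·0.52173)
= 0.01109

Final: 0.01109


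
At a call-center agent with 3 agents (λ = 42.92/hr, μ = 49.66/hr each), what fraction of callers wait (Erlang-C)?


a = λ/μ = 0.8643; ρ = a/3 = 0.2881
P₀ = 0.418602 (from M/M/c formula)
C(c,a) = [a^c/(c!(1−ρ))]·P₀ = [0.64559/(6·0.7119)]·0.418602
= 0.15114·0.418602 = 0.063268

Final: 0.063268


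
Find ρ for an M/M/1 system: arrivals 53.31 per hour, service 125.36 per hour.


ρ = λ/μ = 53.31/125.36 = 0.4253

Final: 0.4253


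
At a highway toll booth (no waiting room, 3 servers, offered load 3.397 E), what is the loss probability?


B(c,a) = (a^c/c!) / Σ_{k=0}^{c} a^k/k!
a^3/3! = 6.533342
Σ terms (k=0..3): 1.00000 + 3.39700 + 5.76980 + 6.53334 = 16.700146
B = 6.533342/16.700146 = 0.391215

Final: 0.391215


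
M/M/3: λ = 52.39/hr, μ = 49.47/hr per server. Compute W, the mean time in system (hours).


a = 1.0590; ρ = 0.3530; P₀ = 0.341792
Lq = P₀·a^c·ρ/(c!(1−ρ)²) = 0.05706
Wq = Lq/λ = 0.05706/52.39 = 0.001089 hr
W = Wq + 1/μ = 0.001089 + 0.02021 = 0.02130 hr

Final: 0.02130 hr


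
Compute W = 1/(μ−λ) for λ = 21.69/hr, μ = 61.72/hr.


W = 1/(μ−λ) = 1/(61.72 − 21.69) = 1/40.03 = 0.02498 hr

Final: 0.02498 hr


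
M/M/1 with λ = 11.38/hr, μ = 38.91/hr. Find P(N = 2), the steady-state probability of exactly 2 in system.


ρ = 11.38/38.91 = 0.2925
P_n = (1−ρ)·ρ^n = (1 − 0.2925)·0.2925^2 = 0.7075·0.085539 = 0.060521

Final: 0.060521


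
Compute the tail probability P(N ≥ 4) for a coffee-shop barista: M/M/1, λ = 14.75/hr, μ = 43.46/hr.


ρ = 14.75/43.46 = 0.3394
P(N ≥ n) = ρ^n = 0.3394^4 = 0.013268

Final: 0.013268


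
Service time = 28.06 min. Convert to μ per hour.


μ = 1/(service time) in consistent units.
1 hour = 60 min, so μ = 60/28.06 = 2.1383 per hour

Final: 2.1383 /hr


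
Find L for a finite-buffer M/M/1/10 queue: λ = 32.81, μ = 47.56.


ρ = 32.81/47.56 = 0.6899
L = ρ[1 − (K+1)ρ^K + Kρ^(K+1)] / [(1−ρ)(1−ρ^(K+1))]
Numerator: 0.6899·(1 − 11·0.024414 + 10·0.016843) = 0.620788
Denominator: (0.3101)·(0.983157) = 0.304911
L = 0.620788/0.304911 = 2.0360

Final: 2.0360


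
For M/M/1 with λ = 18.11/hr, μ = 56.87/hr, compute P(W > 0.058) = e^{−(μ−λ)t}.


W ~ Exponential(μ−λ) for M/M/1.
μ − λ = 56.87 − 18.11 = 38.7600
P(W > t) = e^{−(μ−λ)t} = e^{−2.2481} = 0.105602

Final: 0.105602


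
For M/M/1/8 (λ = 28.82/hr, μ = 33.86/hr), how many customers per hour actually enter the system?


ρ = 0.8512; P_K = (1−ρ)ρ^8/(1−ρ^9) = 0.053559
λ_eff = λ(1 − P_K) = 28.82·(1 − 0.053559) = 28.82·0.946441 = 27.2764 /hr

Final: 27.2764 /hr


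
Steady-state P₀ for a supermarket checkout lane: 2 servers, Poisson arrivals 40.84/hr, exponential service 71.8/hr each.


a = λ/μ = 40.84/71.8 = 0.5688; ρ = a/c = 0.2844
Σ_{k=0}^{1} a^k/k! (terms k=0..1) = 1.00000 + 0.56880 = 1.56880
Tail: a^2/(2!(1−ρ)) = 0.32354/(2·0.7156) = 0.22606
P₀ = 1/(1.56880 + 0.22606) = 1/1.79486 = 0.557146

Final: 0.557146


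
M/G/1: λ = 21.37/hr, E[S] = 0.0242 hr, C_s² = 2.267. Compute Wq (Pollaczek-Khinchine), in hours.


ρ = λ·E[S] = 21.37·0.0242 = 0.5172
E[S²] = E[S]²(1+C_s²) = 0.0242²·(1+2.267) = 0.001913
Wq = λ·E[S²]/(2(1−ρ)) = 21.37·0.001913/(2·0.4828) = 0.04234 hr

Final: 0.04234 hr


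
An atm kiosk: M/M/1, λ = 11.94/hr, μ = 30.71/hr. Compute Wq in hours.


ρ = 11.94/30.71 = 0.3888
Wq = ρ/(μ−λ) = 0.3888/(30.71 − 11.94) = 0.3888/18.77 = 0.02071 hr

Final: 0.02071 hr


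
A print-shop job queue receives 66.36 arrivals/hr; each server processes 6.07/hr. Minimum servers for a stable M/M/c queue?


Stability requires cμ > λ ⇔ c > λ/μ.
λ/μ = 66.36/6.07 = 10.9325
Minimum integer c = ⌊10.9325⌋ + 1 = 11
Check: 11·6.07 = 66.77 > 66.36, while 10·6.07 = 60.70 ≤ 66.36

Final: 11 servers


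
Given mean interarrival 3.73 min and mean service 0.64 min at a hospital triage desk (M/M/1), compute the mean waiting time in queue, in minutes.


λ = 60/3.73 = 16.0858 /hr
μ = 60/0.64 = 93.7500 /hr
ρ = λ/μ = 16.0858/93.7500 = 0.1716
Wq = ρ/(μ−λ) = 0.1716/(93.7500−16.0858) = 0.002209 hr
In minutes: 0.002209·60 = 0.1326 min

Final: 0.1326 min


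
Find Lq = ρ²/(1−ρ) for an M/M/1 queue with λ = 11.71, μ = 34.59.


ρ = 11.71/34.59 = 0.3385
Lq = ρ²/(1−ρ) = 0.1146/0.6615 = 0.1733

Final: 0.1733


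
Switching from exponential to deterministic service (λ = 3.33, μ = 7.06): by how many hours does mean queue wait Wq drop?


ρ = 3.33/7.06 = 0.4717
Wq(M/M/1) = ρ/(μ−λ) = 0.4717/3.73 = 0.12645 hr
Wq(M/D/1) = ρ/(2(μ−λ)) = 0.06323 hr
Savings = 0.12645 − 0.06323 = 0.06323 hr

Final: 0.06323 hr


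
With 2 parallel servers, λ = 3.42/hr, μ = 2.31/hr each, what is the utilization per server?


ρ = λ/(cμ) = 3.42/(2·2.31) = 3.42/4.62 = 0.7403

Final: 0.7403


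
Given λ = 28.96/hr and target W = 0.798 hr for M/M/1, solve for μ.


W = 1/(μ−λ) ⇒ μ − λ = 1/W = 1/0.798 = 1.2531
μ = λ + 1/W = 28.96 + 1.2531 = 30.2131 per hr

Final: 30.2131 /hr


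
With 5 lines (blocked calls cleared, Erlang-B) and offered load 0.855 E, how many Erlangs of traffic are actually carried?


B(5,0.855) = 0.001620 (Erlang-B)
Carried load = a(1 − B) = 0.855·(1 − 0.001620) = 0.855·0.998380 = 0.8536 E

Final: 0.8536 Erlangs


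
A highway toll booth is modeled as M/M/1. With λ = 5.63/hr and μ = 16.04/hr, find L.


ρ = λ/μ = 5.63/16.04 = 0.3510
L = ρ/(1−ρ) = 0.3510/(1 − 0.3510) = 0.3510/0.6490 = 0.5408

Final: 0.5408


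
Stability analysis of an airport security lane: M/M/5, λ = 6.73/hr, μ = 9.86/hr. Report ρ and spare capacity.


Total capacity cμ = 5·9.86 = 49.30/hr
ρ = λ/(cμ) = 6.73/49.30 = 0.1365
Stable ⇔ ρ < 1: YES
Spare capacity = cμ − λ = 49.30 − 6.73 = 42.57/hr

Final: ρ = 0.1365; stable; margin = 42.57/hr


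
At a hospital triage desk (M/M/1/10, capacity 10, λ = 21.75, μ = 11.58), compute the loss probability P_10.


ρ = λ/μ = 21.75/11.58 = 1.8782
P_K = (1−ρ)ρ^K/(1−ρ^(K+1)) = (-0.8782·546.395381)/(1 − 1026.260754)
= -479.865373/-1025.260754 = 0.468042

Final: 0.468042


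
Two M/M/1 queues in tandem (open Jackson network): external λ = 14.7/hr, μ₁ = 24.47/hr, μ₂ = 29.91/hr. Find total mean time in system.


Each node sees arrival rate λ = 14.7/hr (tandem ⇒ throughput preserved).
W₁ = 1/(μ₁−λ) = 1/(24.47−14.7) = 0.10235 hr
W₂ = 1/(μ₂−λ) = 1/(29.91−14.7) = 0.06575 hr
W_total = W₁ + W₂ = 0.10235 + 0.06575 = 0.16810 hr

Final: 0.16810 hr


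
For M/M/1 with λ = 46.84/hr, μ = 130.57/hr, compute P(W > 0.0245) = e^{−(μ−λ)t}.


W ~ Exponential(μ−λ) for M/M/1.
μ − λ = 130.57 − 46.84 = 83.7300
P(W > t) = e^{−(μ−λ)t} = e^{−2.0514} = 0.128557

Final: 0.128557


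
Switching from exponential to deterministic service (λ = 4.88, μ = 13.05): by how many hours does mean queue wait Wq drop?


ρ = 4.88/13.05 = 0.3739
Wq(M/M/1) = ρ/(μ−λ) = 0.3739/8.17 = 0.04577 hr
Wq(M/D/1) = ρ/(2(μ−λ)) = 0.02289 hr
Savings = 0.04577 − 0.02289 = 0.02289 hr

Final: 0.02289 hr


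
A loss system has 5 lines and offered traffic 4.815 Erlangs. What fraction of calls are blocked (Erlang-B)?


B(c,a) = (a^c/c!) / Σ_{k=0}^{c} a^k/k!
a^5/5! = 21.567520
Σ terms (k=0..5): 1.00000 + 4.81500 + 11.59211 + 18.60534 + 22.39618 + 21.56752 = 79.976152
B = 21.567520/79.976152 = 0.269674

Final: 0.269674


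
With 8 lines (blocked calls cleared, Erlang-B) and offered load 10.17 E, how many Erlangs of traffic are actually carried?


B(8,10.17) = 0.346205 (Erlang-B)
Carried load = a(1 − B) = 10.17·(1 − 0.346205) = 10.17·0.653795 = 6.6491 E

Final: 6.6491 Erlangs


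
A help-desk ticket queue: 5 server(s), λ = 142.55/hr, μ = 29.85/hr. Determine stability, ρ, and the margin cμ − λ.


Total capacity cμ = 5·29.85 = 149.25/hr
ρ = λ/(cμ) = 142.55/149.25 = 0.9551
Stable ⇔ ρ < 1: YES
Spare capacity = cμ − λ = 149.25 − 142.55 = 6.70/hr

Final: ρ = 0.9551; stable; margin = 6.70/hr


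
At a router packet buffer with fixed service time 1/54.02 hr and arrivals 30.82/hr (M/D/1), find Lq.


ρ = 30.82/54.02 = 0.5705
M/D/1: Lq = ρ²/(2(1−ρ)) = 0.3255/(2·0.4295) = 0.37896

Final: 0.37896


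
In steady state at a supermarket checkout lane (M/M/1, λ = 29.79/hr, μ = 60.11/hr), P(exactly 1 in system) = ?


ρ = 29.79/60.11 = 0.4956
P_n = (1−ρ)·ρ^n = (1 − 0.4956)·0.4956^1 = 0.5044·0.495591 = 0.249981

Final: 0.249981


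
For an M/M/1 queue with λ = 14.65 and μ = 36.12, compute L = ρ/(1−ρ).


ρ = λ/μ = 14.65/36.12 = 0.4056
L = ρ/(1−ρ) = 0.4056/(1 − 0.4056) = 0.4056/0.5944 = 0.6823

Final: 0.6823


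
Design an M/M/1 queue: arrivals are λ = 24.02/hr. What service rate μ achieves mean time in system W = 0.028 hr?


W = 1/(μ−λ) ⇒ μ − λ = 1/W = 1/0.028 = 35.7143
μ = λ + 1/W = 24.02 + 35.7143 = 59.7343 per hr

Final: 59.7343 /hr


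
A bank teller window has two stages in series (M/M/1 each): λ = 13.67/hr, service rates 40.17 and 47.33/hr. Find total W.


Each node sees arrival rate λ = 13.67/hr (tandem ⇒ throughput preserved).
W₁ = 1/(μ₁−λ) = 1/(40.17−13.67) = 0.03774 hr
W₂ = 1/(μ₂−λ) = 1/(47.33−13.67) = 0.02971 hr
W_total = W₁ + W₂ = 0.03774 + 0.02971 = 0.06744 hr

Final: 0.06744 hr


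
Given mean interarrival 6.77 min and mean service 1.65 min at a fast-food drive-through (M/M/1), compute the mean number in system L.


λ = 60/6.77 = 8.8626 /hr
μ = 60/1.65 = 36.3636 /hr
ρ = λ/μ = 8.8626/36.3636 = 0.2437
L = ρ/(1−ρ) = 0.2437/0.7563 = 0.3223

Final: 0.3223


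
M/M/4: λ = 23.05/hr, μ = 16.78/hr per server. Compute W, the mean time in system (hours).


a = 1.3737; ρ = 0.3434; P₀ = 0.251567
Lq = P₀·a^c·ρ/(c!(1−ρ)²) = 0.02973
Wq = Lq/λ = 0.02973/23.05 = 0.001290 hr
W = Wq + 1/μ = 0.001290 + 0.05959 = 0.06088 hr

Final: 0.06088 hr


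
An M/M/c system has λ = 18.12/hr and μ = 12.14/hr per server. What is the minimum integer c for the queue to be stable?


Stability requires cμ > λ ⇔ c > λ/μ.
λ/μ = 18.12/12.14 = 1.4926
Minimum integer c = ⌊1.4926⌋ + 1 = 2
Check: 2·12.14 = 24.28 > 18.12, while 1·12.14 = 12.14 ≤ 18.12

Final: 2 servers


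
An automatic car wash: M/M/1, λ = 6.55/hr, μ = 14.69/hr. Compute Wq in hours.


ρ = 6.55/14.69 = 0.4459
Wq = ρ/(μ−λ) = 0.4459/(14.69 − 6.55) = 0.4459/8.14 = 0.05478 hr

Final: 0.05478 hr


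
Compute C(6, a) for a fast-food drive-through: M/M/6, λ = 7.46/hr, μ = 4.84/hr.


a = λ/μ = 1.5413; ρ = a/6 = 0.2569
P₀ = 0.214034 (from M/M/c formula)
C(c,a) = [a^c/(c!(1−ρ))]·P₀ = [13.40790/(720·0.7431)]·0.214034
= 0.02506·0.214034 = 0.005364

Final: 0.005364


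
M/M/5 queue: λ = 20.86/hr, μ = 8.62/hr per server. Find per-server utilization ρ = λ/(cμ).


ρ = λ/(cμ) = 20.86/(5·8.62) = 20.86/43.10 = 0.4840

Final: 0.4840


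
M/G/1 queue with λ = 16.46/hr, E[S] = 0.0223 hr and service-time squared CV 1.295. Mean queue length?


ρ = λ·E[S] = 16.46·0.0223 = 0.3671
Lq = ρ²(1+C_s²)/(2(1−ρ)) = 0.1347·(1+1.295)/(2·0.6329)
= 0.1347·2.2950/1.2659 = 0.24426

Final: 0.24426


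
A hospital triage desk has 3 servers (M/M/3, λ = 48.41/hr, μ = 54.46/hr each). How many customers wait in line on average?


a = λ/μ = 0.8889; ρ = a/3 = 0.2963
P₀ = 0.408106
Lq = P₀·a^c·ρ / (c!·(1−ρ)²) = 0.408106·0.70238·0.2963/(6·0.49519)
= 0.02859

Final: 0.02859


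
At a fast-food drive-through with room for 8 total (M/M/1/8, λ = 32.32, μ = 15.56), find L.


ρ = 32.32/15.56 = 2.0771
L = ρ[1 − (K+1)ρ^K + Kρ^(K+1)] / [(1−ρ)(1−ρ^(K+1))]
Numerator: 2.0771·(1 − 9·346.492689 + 8·719.707179) = 5484.062655
Denominator: (-1.0771)·(-718.707179) = 774.134468
L = 5484.062655/774.134468 = 7.0841

Final: 7.0841


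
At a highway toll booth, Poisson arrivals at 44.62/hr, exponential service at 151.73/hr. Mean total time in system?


W = 1/(μ−λ) = 1/(151.73 − 44.62) = 1/107.11 = 0.009336 hr

Final: 0.009336 hr


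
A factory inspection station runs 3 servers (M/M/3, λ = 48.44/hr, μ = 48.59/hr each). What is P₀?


a = λ/μ = 48.44/48.59 = 0.9969; ρ = a/c = 0.3323
Σ_{k=0}^{2} a^k/k! (terms k=0..2) = 1.00000 + 0.99691 + 0.49692 = 2.49383
Tail: a^3/(3!(1−ρ)) = 0.99077/(6·0.6677) = 0.24731
P₀ = 1/(2.49383 + 0.24731) = 1/2.74114 = 0.364812

Final: 0.364812


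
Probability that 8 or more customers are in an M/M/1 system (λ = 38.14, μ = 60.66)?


ρ = 38.14/60.66 = 0.6288
P(N ≥ n) = ρ^n = 0.6288^8 = 0.024425

Final: 0.024425


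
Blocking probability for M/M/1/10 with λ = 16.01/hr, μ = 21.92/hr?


ρ = λ/μ = 16.01/21.92 = 0.7304
P_K = (1−ρ)ρ^K/(1−ρ^(K+1)) = (0.2696·0.043202)/(1 − 0.031554)
= 0.011648/0.968446 = 0.012028

Final: 0.012028


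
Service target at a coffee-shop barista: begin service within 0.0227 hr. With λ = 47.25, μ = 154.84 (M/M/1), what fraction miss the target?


ρ = 47.25/154.84 = 0.3052
P(Wq > t) = ρ·e^{−(μ−λ)t} = 0.3052·e^{−2.4423}
= 0.3052·0.086961 = 0.026537

Final: 0.026537


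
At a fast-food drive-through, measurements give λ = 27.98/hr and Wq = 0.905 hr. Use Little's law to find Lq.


Lq = λWq = 27.98·0.905 = 25.3219

Final: 25.3219


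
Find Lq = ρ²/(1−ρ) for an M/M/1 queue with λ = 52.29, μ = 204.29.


ρ = 52.29/204.29 = 0.2560
Lq = ρ²/(1−ρ) = 0.06552/0.7440 = 0.08805

Final: 0.08805


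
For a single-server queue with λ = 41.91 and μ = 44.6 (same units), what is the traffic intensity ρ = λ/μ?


ρ = λ/μ = 41.91/44.6 = 0.9397

Final: 0.9397


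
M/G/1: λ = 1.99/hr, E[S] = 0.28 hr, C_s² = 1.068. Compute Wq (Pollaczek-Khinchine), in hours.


ρ = λ·E[S] = 1.99·0.28 = 0.5572
E[S²] = E[S]²(1+C_s²) = 0.28²·(1+1.068) = 0.162131
Wq = λ·E[S²]/(2(1−ρ)) = 1.99·0.162131/(2·0.4428) = 0.36432 hr

Final: 0.36432 hr


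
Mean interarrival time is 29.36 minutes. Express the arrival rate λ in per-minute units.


λ = 1/(interarrival time) in consistent units.
1 minute = 1 min, so λ = 1/29.36 = 0.03406 per minute

Final: 0.03406 /min


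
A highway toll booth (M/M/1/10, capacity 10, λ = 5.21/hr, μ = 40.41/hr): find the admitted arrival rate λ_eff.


ρ = 0.1289; P_K = (1−ρ)ρ^10/(1−ρ^11) = 0.000000001105
λ_eff = λ(1 − P_K) = 5.21·(1 − 0.000000001105) = 5.21·1.000000 = 5.2100 /hr

Final: 5.2100 /hr


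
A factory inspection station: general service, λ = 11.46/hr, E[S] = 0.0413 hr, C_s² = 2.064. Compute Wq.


ρ = λ·E[S] = 11.46·0.0413 = 0.4733
E[S²] = E[S]²(1+C_s²) = 0.0413²·(1+2.064) = 0.005226
Wq = λ·E[S²]/(2(1−ρ)) = 11.46·0.005226/(2·0.5267) = 0.05686 hr

Final: 0.05686 hr


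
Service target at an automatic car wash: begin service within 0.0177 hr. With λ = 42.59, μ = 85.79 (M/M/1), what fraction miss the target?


ρ = 42.59/85.79 = 0.4964
P(Wq > t) = ρ·e^{−(μ−λ)t} = 0.4964·e^{−0.7646}
= 0.4964·0.465501 = 0.231096

Final: 0.231096


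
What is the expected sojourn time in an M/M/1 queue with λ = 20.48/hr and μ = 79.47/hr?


W = 1/(μ−λ) = 1/(79.47 − 20.48) = 1/58.99 = 0.01695 hr

Final: 0.01695 hr


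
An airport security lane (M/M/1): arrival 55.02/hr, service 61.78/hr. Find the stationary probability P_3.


ρ = 55.02/61.78 = 0.8906
P_n = (1−ρ)·ρ^n = (1 − 0.8906)·0.8906^3 = 0.1094·0.706347 = 0.077289

Final: 0.077289


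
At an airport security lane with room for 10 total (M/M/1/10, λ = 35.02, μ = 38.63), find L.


ρ = 35.02/38.63 = 0.9065
L = ρ[1 − (K+1)ρ^K + Kρ^(K+1)] / [(1−ρ)(1−ρ^(K+1))]
Numerator: 0.9065·(1 − 11·0.374899 + 10·0.339864) = 0.249079
Denominator: (0.09345)·(0.660136) = 0.061690
L = 0.249079/0.061690 = 4.0376

Final: 4.0376


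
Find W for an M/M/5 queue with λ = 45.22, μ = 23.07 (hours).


a = 1.9601; ρ = 0.3920; P₀ = 0.139900
Lq = P₀·a^c·ρ/(c!(1−ρ)²) = 0.03578
Wq = Lq/λ = 0.03578/45.22 = 0.0007912 hr
W = Wq + 1/μ = 0.0007912 + 0.04335 = 0.04414 hr

Final: 0.04414 hr


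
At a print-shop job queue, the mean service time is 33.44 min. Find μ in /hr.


μ = 1/(service time) in consistent units.
1 hour = 60 min, so μ = 60/33.44 = 1.7943 per hour

Final: 1.7943 /hr


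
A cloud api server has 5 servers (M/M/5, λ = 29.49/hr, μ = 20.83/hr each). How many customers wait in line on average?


a = λ/μ = 1.4157; ρ = a/5 = 0.2831
P₀ = 0.242462
Lq = P₀·a^c·ρ / (c!·(1−ρ)²) = 0.242462·5.68758·0.2831/(120·0.51387)
= 0.006332

Final: 0.006332


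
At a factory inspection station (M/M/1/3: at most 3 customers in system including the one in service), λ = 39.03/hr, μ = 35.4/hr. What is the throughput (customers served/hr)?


ρ = 1.1025; P_K = (1−ρ)ρ^3/(1−ρ^4) = 0.287707
λ_eff = λ(1 − P_K) = 39.03·(1 − 0.287707) = 39.03·0.712293 = 27.8008 /hr

Final: 27.8008 /hr


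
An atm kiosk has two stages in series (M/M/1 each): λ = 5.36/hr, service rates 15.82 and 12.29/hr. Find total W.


Each node sees arrival rate λ = 5.36/hr (tandem ⇒ throughput preserved).
W₁ = 1/(μ₁−λ) = 1/(15.82−5.36) = 0.09560 hr
W₂ = 1/(μ₂−λ) = 1/(12.29−5.36) = 0.14430 hr
W_total = W₁ + W₂ = 0.09560 + 0.14430 = 0.23990 hr

Final: 0.23990 hr


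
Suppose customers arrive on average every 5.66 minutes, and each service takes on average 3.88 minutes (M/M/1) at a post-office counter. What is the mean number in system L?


λ = 60/5.66 = 10.6007 /hr
μ = 60/3.88 = 15.4639 /hr
ρ = λ/μ = 10.6007/15.4639 = 0.6855
L = ρ/(1−ρ) = 0.6855/0.3145 = 2.1798

Final: 2.1798


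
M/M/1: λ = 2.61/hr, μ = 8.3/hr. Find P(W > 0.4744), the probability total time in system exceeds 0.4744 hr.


W ~ Exponential(μ−λ) for M/M/1.
μ − λ = 8.3 − 2.61 = 5.6900
P(W > t) = e^{−(μ−λ)t} = e^{−2.6993} = 0.067250

Final: 0.067250


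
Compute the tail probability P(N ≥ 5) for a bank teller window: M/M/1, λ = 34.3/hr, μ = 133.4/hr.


ρ = 34.3/133.4 = 0.2571
P(N ≥ n) = ρ^n = 0.2571^5 = 0.001124

Final: 0.001124


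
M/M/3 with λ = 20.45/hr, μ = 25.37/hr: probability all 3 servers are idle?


a = λ/μ = 20.45/25.37 = 0.8061; ρ = a/c = 0.2687
Σ_{k=0}^{2} a^k/k! (terms k=0..2) = 1.00000 + 0.80607 + 0.32487 = 2.13094
Tail: a^3/(3!(1−ρ)) = 0.52374/(6·0.7313) = 0.11936
P₀ = 1/(2.13094 + 0.11936) = 1/2.25031 = 0.444384

Final: 0.444384


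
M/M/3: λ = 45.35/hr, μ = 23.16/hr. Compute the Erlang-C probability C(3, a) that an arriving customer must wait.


a = λ/μ = 1.9581; ρ = a/3 = 0.6527
P₀ = 0.117949 (from M/M/c formula)
C(c,a) = [a^c/(c!(1−ρ))]·P₀ = [7.50786/(6·0.3473)]·0.117949
= 3.60303·0.117949 = 0.424973

Final: 0.424973
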